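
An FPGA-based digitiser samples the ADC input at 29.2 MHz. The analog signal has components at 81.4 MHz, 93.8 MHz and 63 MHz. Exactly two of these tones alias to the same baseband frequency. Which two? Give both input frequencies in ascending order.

81.4 MHz, 93.8 MHz

fs/2 = 14.6 MHz.
81.4 MHz mod fs = 23 MHz.
23 MHz > fs/2 = 14.6 MHz, folds to fs − 23 MHz = 6.2 MHz.
93.8 MHz mod fs = 6.2 MHz.
6.2 MHz ≤ fs/2 = 14.6 MHz, appears at 6.2 MHz.
63 MHz mod fs = 4.6 MHz.
4.6 MHz ≤ fs/2 = 14.6 MHz, appears at 4.6 MHz.
81.4 MHz and 93.8 MHz both map to 6.2 MHz.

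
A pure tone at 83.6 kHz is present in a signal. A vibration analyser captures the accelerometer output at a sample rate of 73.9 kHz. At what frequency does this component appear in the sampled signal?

9.7 kHz

83.6 kHz mod fs = 9.7 kHz.
9.7 kHz ≤ fs/2 = 36.95 kHz, appears at 9.7 kHz.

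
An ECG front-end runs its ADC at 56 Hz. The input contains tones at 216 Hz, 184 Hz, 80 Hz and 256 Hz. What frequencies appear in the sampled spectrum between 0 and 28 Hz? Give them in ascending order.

8 Hz, 16 Hz, 24 Hz

fs/2 = 28 Hz.
216 Hz mod fs = 48 Hz.
48 Hz > fs/2 = 28 Hz, folds to fs − 48 Hz = 8 Hz.
184 Hz mod fs = 16 Hz.
16 Hz ≤ fs/2 = 28 Hz, appears at 16 Hz.
80 Hz mod fs = 24 Hz.
24 Hz ≤ fs/2 = 28 Hz, appears at 24 Hz.
256 Hz mod fs = 32 Hz.
32 Hz > fs/2 = 28 Hz, folds to fs − 32 Hz = 24 Hz.
Distinct values: {8 Hz, 16 Hz, 24 Hz}.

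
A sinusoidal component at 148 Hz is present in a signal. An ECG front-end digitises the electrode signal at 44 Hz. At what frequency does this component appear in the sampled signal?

16 Hz

148 Hz mod fs = 16 Hz.
16 Hz ≤ fs/2 = 22 Hz, appears at 16 Hz.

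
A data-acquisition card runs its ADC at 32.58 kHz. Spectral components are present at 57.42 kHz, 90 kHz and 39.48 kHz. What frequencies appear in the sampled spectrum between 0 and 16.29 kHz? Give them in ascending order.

fs/2 = 16.29 kHz.
57.42 kHz mod fs = 24.84 kHz.
24.84 kHz > fs/2 = 16.29 kHz, folds to fs − 24.84 kHz = 7.74 kHz.
90 kHz mod fs = 24.84 kHz.
24.84 kHz > fs/2 = 16.29 kHz, folds to fs − 24.84 kHz = 7.74 kHz.
39.48 kHz mod fs = 6.9 kHz.
6.9 kHz ≤ fs/2 = 16.29 kHz, appears at 6.9 kHz.
Distinct values: {6.9 kHz, 7.74 kHz}.

6.9 kHz, 7.74 kHz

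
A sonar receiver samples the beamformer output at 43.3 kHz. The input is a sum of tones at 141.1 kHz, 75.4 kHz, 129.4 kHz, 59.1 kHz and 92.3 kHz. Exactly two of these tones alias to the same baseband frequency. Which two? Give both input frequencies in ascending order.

fs/2 = 21.65 kHz.
141.1 kHz mod fs = 11.2 kHz.
11.2 kHz ≤ fs/2 = 21.65 kHz, appears at 11.2 kHz.
75.4 kHz mod fs = 32.1 kHz.
32.1 kHz > fs/2 = 21.65 kHz, folds to fs − 32.1 kHz = 11.2 kHz.
129.4 kHz mod fs = 42.8 kHz.
42.8 kHz > fs/2 = 21.65 kHz, folds to fs − 42.8 kHz = 0.5 kHz.
59.1 kHz mod fs = 15.8 kHz.
15.8 kHz ≤ fs/2 = 21.65 kHz, appears at 15.8 kHz.
92.3 kHz mod fs = 5.7 kHz.
5.7 kHz ≤ fs/2 = 21.65 kHz, appears at 5.7 kHz.
75.4 kHz and 141.1 kHz both map to 11.2 kHz.

75.4 kHz, 141.1 kHz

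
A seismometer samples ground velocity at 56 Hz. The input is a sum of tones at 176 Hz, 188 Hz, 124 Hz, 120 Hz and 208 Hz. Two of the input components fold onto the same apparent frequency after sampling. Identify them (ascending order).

fs/2 = 28 Hz.
176 Hz mod fs = 8 Hz.
8 Hz ≤ fs/2 = 28 Hz, appears at 8 Hz.
188 Hz mod fs = 20 Hz.
20 Hz ≤ fs/2 = 28 Hz, appears at 20 Hz.
124 Hz mod fs = 12 Hz.
12 Hz ≤ fs/2 = 28 Hz, appears at 12 Hz.
120 Hz mod fs = 8 Hz.
8 Hz ≤ fs/2 = 28 Hz, appears at 8 Hz.
208 Hz mod fs = 40 Hz.
40 Hz > fs/2 = 28 Hz, folds to fs − 40 Hz = 16 Hz.
120 Hz and 176 Hz both map to 8 Hz.

120 Hz, 176 Hz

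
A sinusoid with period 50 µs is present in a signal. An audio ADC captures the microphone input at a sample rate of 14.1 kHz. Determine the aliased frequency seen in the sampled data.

5.9 kHz

T = 50 µs → f = 1/T = 20 kHz.
20 kHz mod fs = 5.9 kHz.
5.9 kHz ≤ fs/2 = 7.05 kHz, appears at 5.9 kHz.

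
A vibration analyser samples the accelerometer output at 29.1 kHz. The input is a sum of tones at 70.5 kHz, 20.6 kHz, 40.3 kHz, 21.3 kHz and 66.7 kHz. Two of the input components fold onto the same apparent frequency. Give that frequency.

fs/2 = 14.55 kHz.
70.5 kHz mod fs = 12.3 kHz.
12.3 kHz ≤ fs/2 = 14.55 kHz, appears at 12.3 kHz.
20.6 kHz > fs/2 = 14.55 kHz, folds to fs − 20.6 kHz = 8.5 kHz.
40.3 kHz mod fs = 11.2 kHz.
11.2 kHz ≤ fs/2 = 14.55 kHz, appears at 11.2 kHz.
21.3 kHz > fs/2 = 14.55 kHz, folds to fs − 21.3 kHz = 7.8 kHz.
66.7 kHz mod fs = 8.5 kHz.
8.5 kHz ≤ fs/2 = 14.55 kHz, appears at 8.5 kHz.
20.6 kHz and 66.7 kHz both map to 8.5 kHz.

8.5 kHz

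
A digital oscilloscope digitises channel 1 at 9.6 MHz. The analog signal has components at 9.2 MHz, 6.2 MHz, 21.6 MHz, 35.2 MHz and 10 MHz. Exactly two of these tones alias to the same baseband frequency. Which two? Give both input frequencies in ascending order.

9.2 MHz, 10 MHz

fs/2 = 4.8 MHz.
9.2 MHz > fs/2 = 4.8 MHz, folds to fs − 9.2 MHz = 0.4 MHz.
6.2 MHz > fs/2 = 4.8 MHz, folds to fs − 6.2 MHz = 3.4 MHz.
21.6 MHz mod fs = 2.4 MHz.
2.4 MHz ≤ fs/2 = 4.8 MHz, appears at 2.4 MHz.
35.2 MHz mod fs = 6.4 MHz.
6.4 MHz > fs/2 = 4.8 MHz, folds to fs − 6.4 MHz = 3.2 MHz.
10 MHz mod fs = 0.4 MHz.
0.4 MHz ≤ fs/2 = 4.8 MHz, appears at 0.4 MHz.
9.2 MHz and 10 MHz both map to 0.4 MHz.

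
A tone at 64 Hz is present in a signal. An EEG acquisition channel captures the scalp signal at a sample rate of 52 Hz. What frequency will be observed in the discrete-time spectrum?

12 Hz

64 Hz mod fs = 12 Hz.
12 Hz ≤ fs/2 = 26 Hz, appears at 12 Hz.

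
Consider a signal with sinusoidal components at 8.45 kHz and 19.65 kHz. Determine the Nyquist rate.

Highest-frequency component: 19.65 kHz.
Nyquist rate = 2 × 19.65 kHz = 39.3 kHz.

39.3 kHz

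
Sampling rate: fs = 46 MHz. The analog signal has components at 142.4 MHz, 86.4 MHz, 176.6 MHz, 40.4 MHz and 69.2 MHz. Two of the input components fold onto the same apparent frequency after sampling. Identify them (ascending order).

fs/2 = 23 MHz.
142.4 MHz mod fs = 4.4 MHz.
4.4 MHz ≤ fs/2 = 23 MHz, appears at 4.4 MHz.
86.4 MHz mod fs = 40.4 MHz.
40.4 MHz > fs/2 = 23 MHz, folds to fs − 40.4 MHz = 5.6 MHz.
176.6 MHz mod fs = 38.6 MHz.
38.6 MHz > fs/2 = 23 MHz, folds to fs − 38.6 MHz = 7.4 MHz.
40.4 MHz > fs/2 = 23 MHz, folds to fs − 40.4 MHz = 5.6 MHz.
69.2 MHz mod fs = 23.2 MHz.
23.2 MHz > fs/2 = 23 MHz, folds to fs − 23.2 MHz = 22.8 MHz.
40.4 MHz and 86.4 MHz both map to 5.6 MHz.

40.4 MHz, 86.4 MHz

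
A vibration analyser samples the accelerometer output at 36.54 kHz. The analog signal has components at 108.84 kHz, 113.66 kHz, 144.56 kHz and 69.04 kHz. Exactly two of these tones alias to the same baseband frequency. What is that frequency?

4.04 kHz

fs/2 = 18.27 kHz.
108.84 kHz mod fs = 35.76 kHz.
35.76 kHz > fs/2 = 18.27 kHz, folds to fs − 35.76 kHz = 0.78 kHz.
113.66 kHz mod fs = 4.04 kHz.
4.04 kHz ≤ fs/2 = 18.27 kHz, appears at 4.04 kHz.
144.56 kHz mod fs = 34.94 kHz.
34.94 kHz > fs/2 = 18.27 kHz, folds to fs − 34.94 kHz = 1.6 kHz.
69.04 kHz mod fs = 32.5 kHz.
32.5 kHz > fs/2 = 18.27 kHz, folds to fs − 32.5 kHz = 4.04 kHz.
69.04 kHz and 113.66 kHz both map to 4.04 kHz.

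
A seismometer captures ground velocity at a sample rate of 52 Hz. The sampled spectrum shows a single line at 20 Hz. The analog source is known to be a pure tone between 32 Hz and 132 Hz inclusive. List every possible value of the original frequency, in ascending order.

32 Hz, 72 Hz, 84 Hz, 124 Hz

Frequencies that alias to 20 Hz are k·fs ± 20 Hz for integer k ≥ 0.
k=0: 20 Hz.
k=1: 32 Hz, 72 Hz.
k=2: 84 Hz, 124 Hz.
k=3: 136 Hz, 176 Hz.
Within [32 Hz, 132 Hz]: 32 Hz, 72 Hz, 84 Hz, 124 Hz.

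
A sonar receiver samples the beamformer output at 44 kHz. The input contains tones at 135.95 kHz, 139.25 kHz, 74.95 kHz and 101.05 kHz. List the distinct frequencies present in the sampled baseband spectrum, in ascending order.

fs/2 = 22 kHz.
135.95 kHz mod fs = 3.95 kHz.
3.95 kHz ≤ fs/2 = 22 kHz, appears at 3.95 kHz.
139.25 kHz mod fs = 7.25 kHz.
7.25 kHz ≤ fs/2 = 22 kHz, appears at 7.25 kHz.
74.95 kHz mod fs = 30.95 kHz.
30.95 kHz > fs/2 = 22 kHz, folds to fs − 30.95 kHz = 13.05 kHz.
101.05 kHz mod fs = 13.05 kHz.
13.05 kHz ≤ fs/2 = 22 kHz, appears at 13.05 kHz.
Distinct values: {3.95 kHz, 7.25 kHz, 13.05 kHz}.

3.95 kHz, 7.25 kHz, 13.05 kHz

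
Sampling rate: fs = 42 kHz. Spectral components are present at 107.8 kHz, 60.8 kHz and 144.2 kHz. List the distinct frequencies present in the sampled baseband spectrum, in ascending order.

fs/2 = 21 kHz.
107.8 kHz mod fs = 23.8 kHz.
23.8 kHz > fs/2 = 21 kHz, folds to fs − 23.8 kHz = 18.2 kHz.
60.8 kHz mod fs = 18.8 kHz.
18.8 kHz ≤ fs/2 = 21 kHz, appears at 18.8 kHz.
144.2 kHz mod fs = 18.2 kHz.
18.2 kHz ≤ fs/2 = 21 kHz, appears at 18.2 kHz.
Distinct values: {18.2 kHz, 18.8 kHz}.

18.2 kHz, 18.8 kHz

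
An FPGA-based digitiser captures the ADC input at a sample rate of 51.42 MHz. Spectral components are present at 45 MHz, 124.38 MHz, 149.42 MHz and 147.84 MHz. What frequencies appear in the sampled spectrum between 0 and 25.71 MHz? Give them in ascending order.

fs/2 = 25.71 MHz.
45 MHz > fs/2 = 25.71 MHz, folds to fs − 45 MHz = 6.42 MHz.
124.38 MHz mod fs = 21.54 MHz.
21.54 MHz ≤ fs/2 = 25.71 MHz, appears at 21.54 MHz.
149.42 MHz mod fs = 46.58 MHz.
46.58 MHz > fs/2 = 25.71 MHz, folds to fs − 46.58 MHz = 4.84 MHz.
147.84 MHz mod fs = 45 MHz.
45 MHz > fs/2 = 25.71 MHz, folds to fs − 45 MHz = 6.42 MHz.
Distinct values: {4.84 MHz, 6.42 MHz, 21.54 MHz}.

4.84 MHz, 6.42 MHz, 21.54 MHz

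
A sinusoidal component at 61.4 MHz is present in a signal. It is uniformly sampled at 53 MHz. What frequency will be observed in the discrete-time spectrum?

8.4 MHz

61.4 MHz mod fs = 8.4 MHz.
8.4 MHz ≤ fs/2 = 26.5 MHz, appears at 8.4 MHz.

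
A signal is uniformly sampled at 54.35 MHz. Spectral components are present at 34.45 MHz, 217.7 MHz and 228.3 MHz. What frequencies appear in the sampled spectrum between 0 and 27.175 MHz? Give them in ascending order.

0.3 MHz, 10.9 MHz, 19.9 MHz

fs/2 = 27.175 MHz.
34.45 MHz > fs/2 = 27.175 MHz, folds to fs − 34.45 MHz = 19.9 MHz.
217.7 MHz mod fs = 0.3 MHz.
0.3 MHz ≤ fs/2 = 27.175 MHz, appears at 0.3 MHz.
228.3 MHz mod fs = 10.9 MHz.
10.9 MHz ≤ fs/2 = 27.175 MHz, appears at 10.9 MHz.
Distinct values: {0.3 MHz, 10.9 MHz, 19.9 MHz}.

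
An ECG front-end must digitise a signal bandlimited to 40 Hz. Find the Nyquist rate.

Nyquist rate = 2 × 40 Hz = 80 Hz.

80 Hz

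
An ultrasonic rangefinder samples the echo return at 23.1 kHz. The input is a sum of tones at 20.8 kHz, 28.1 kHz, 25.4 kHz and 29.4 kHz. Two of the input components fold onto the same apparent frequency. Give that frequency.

fs/2 = 11.55 kHz.
20.8 kHz > fs/2 = 11.55 kHz, folds to fs − 20.8 kHz = 2.3 kHz.
28.1 kHz mod fs = 5 kHz.
5 kHz ≤ fs/2 = 11.55 kHz, appears at 5 kHz.
25.4 kHz mod fs = 2.3 kHz.
2.3 kHz ≤ fs/2 = 11.55 kHz, appears at 2.3 kHz.
29.4 kHz mod fs = 6.3 kHz.
6.3 kHz ≤ fs/2 = 11.55 kHz, appears at 6.3 kHz.
20.8 kHz and 25.4 kHz both map to 2.3 kHz.

2.3 kHz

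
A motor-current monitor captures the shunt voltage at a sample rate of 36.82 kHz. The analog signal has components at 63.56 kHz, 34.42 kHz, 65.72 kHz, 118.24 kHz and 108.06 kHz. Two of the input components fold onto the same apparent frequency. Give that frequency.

2.4 kHz

fs/2 = 18.41 kHz.
63.56 kHz mod fs = 26.74 kHz.
26.74 kHz > fs/2 = 18.41 kHz, folds to fs − 26.74 kHz = 10.08 kHz.
34.42 kHz > fs/2 = 18.41 kHz, folds to fs − 34.42 kHz = 2.4 kHz.
65.72 kHz mod fs = 28.9 kHz.
28.9 kHz > fs/2 = 18.41 kHz, folds to fs − 28.9 kHz = 7.92 kHz.
118.24 kHz mod fs = 7.78 kHz.
7.78 kHz ≤ fs/2 = 18.41 kHz, appears at 7.78 kHz.
108.06 kHz mod fs = 34.42 kHz.
34.42 kHz > fs/2 = 18.41 kHz, folds to fs − 34.42 kHz = 2.4 kHz.
34.42 kHz and 108.06 kHz both map to 2.4 kHz.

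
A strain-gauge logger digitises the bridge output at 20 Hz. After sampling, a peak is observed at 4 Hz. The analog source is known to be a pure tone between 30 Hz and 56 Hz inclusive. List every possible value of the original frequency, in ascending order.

Frequencies that alias to 4 Hz are k·fs ± 4 Hz for integer k ≥ 0.
k=0: 4 Hz.
k=1: 16 Hz, 24 Hz.
k=2: 36 Hz, 44 Hz.
k=3: 56 Hz, 64 Hz.
k=4: 76 Hz, 84 Hz.
Within [30 Hz, 56 Hz]: 36 Hz, 44 Hz, 56 Hz.

36 Hz, 44 Hz, 56 Hz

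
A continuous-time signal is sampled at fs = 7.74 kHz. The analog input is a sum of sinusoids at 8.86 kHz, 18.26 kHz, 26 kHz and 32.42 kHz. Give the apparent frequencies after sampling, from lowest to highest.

1.12 kHz, 1.46 kHz, 2.78 kHz

fs/2 = 3.87 kHz.
8.86 kHz mod fs = 1.12 kHz.
1.12 kHz ≤ fs/2 = 3.87 kHz, appears at 1.12 kHz.
18.26 kHz mod fs = 2.78 kHz.
2.78 kHz ≤ fs/2 = 3.87 kHz, appears at 2.78 kHz.
26 kHz mod fs = 2.78 kHz.
2.78 kHz ≤ fs/2 = 3.87 kHz, appears at 2.78 kHz.
32.42 kHz mod fs = 1.46 kHz.
1.46 kHz ≤ fs/2 = 3.87 kHz, appears at 1.46 kHz.
Distinct values: {1.12 kHz, 1.46 kHz, 2.78 kHz}.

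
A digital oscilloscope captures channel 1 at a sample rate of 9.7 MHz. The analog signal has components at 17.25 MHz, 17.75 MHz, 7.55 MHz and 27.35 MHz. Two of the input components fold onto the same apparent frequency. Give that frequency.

fs/2 = 4.85 MHz.
17.25 MHz mod fs = 7.55 MHz.
7.55 MHz > fs/2 = 4.85 MHz, folds to fs − 7.55 MHz = 2.15 MHz.
17.75 MHz mod fs = 8.05 MHz.
8.05 MHz > fs/2 = 4.85 MHz, folds to fs − 8.05 MHz = 1.65 MHz.
7.55 MHz > fs/2 = 4.85 MHz, folds to fs − 7.55 MHz = 2.15 MHz.
27.35 MHz mod fs = 7.95 MHz.
7.95 MHz > fs/2 = 4.85 MHz, folds to fs − 7.95 MHz = 1.75 MHz.
7.55 MHz and 17.25 MHz both map to 2.15 MHz.

2.15 MHz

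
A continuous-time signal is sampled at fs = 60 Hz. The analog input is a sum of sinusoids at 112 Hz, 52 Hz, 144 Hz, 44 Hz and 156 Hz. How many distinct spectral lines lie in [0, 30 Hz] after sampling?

3

fs/2 = 30 Hz.
112 Hz mod fs = 52 Hz.
52 Hz > fs/2 = 30 Hz, folds to fs − 52 Hz = 8 Hz.
52 Hz > fs/2 = 30 Hz, folds to fs − 52 Hz = 8 Hz.
144 Hz mod fs = 24 Hz.
24 Hz ≤ fs/2 = 30 Hz, appears at 24 Hz.
44 Hz > fs/2 = 30 Hz, folds to fs − 44 Hz = 16 Hz.
156 Hz mod fs = 36 Hz.
36 Hz > fs/2 = 30 Hz, folds to fs − 36 Hz = 24 Hz.
Distinct values: {8 Hz, 16 Hz, 24 Hz} → 3.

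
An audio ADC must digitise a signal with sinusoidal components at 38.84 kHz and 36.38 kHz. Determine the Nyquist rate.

77.68 kHz

Highest-frequency component: 38.84 kHz.
Nyquist rate = 2 × 38.84 kHz = 77.68 kHz.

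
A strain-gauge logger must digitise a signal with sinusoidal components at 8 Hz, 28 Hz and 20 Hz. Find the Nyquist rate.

56 Hz

Highest-frequency component: 28 Hz.
Nyquist rate = 2 × 28 Hz = 56 Hz.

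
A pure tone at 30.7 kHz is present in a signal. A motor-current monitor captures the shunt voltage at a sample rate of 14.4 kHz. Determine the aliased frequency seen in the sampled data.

30.7 kHz mod fs = 1.9 kHz.
1.9 kHz ≤ fs/2 = 7.2 kHz, appears at 1.9 kHz.

1.9 kHz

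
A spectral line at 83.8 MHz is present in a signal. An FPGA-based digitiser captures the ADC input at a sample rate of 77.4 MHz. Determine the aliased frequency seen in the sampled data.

83.8 MHz mod fs = 6.4 MHz.
6.4 MHz ≤ fs/2 = 38.7 MHz, appears at 6.4 MHz.

6.4 MHz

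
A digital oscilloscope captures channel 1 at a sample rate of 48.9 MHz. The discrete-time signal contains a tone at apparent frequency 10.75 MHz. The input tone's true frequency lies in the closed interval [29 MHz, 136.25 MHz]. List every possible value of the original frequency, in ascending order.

Frequencies that alias to 10.75 MHz are k·fs ± 10.75 MHz for integer k ≥ 0.
k=0: 10.75 MHz.
k=1: 38.15 MHz, 59.65 MHz.
k=2: 87.05 MHz, 108.55 MHz.
k=3: 135.95 MHz, 157.45 MHz.
k=4: 184.85 MHz, 206.35 MHz.
Within [29 MHz, 136.25 MHz]: 38.15 MHz, 59.65 MHz, 87.05 MHz, 108.55 MHz, 135.95 MHz.

38.15 MHz, 59.65 MHz, 87.05 MHz, 108.55 MHz, 135.95 MHz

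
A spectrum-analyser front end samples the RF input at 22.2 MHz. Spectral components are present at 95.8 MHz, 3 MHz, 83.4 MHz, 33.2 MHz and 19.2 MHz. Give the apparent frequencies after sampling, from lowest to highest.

3 MHz, 5.4 MHz, 7 MHz, 11 MHz

fs/2 = 11.1 MHz.
95.8 MHz mod fs = 7 MHz.
7 MHz ≤ fs/2 = 11.1 MHz, appears at 7 MHz.
3 MHz ≤ fs/2 = 11.1 MHz, passes unchanged.
83.4 MHz mod fs = 16.8 MHz.
16.8 MHz > fs/2 = 11.1 MHz, folds to fs − 16.8 MHz = 5.4 MHz.
33.2 MHz mod fs = 11 MHz.
11 MHz ≤ fs/2 = 11.1 MHz, appears at 11 MHz.
19.2 MHz > fs/2 = 11.1 MHz, folds to fs − 19.2 MHz = 3 MHz.
Distinct values: {3 MHz, 5.4 MHz, 7 MHz, 11 MHz}.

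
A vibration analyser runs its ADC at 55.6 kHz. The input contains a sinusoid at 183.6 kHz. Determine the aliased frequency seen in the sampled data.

16.8 kHz

183.6 kHz mod fs = 16.8 kHz.
16.8 kHz ≤ fs/2 = 27.8 kHz, appears at 16.8 kHz.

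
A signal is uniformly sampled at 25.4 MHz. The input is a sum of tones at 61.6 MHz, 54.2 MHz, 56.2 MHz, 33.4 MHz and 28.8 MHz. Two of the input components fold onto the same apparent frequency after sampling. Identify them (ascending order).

28.8 MHz, 54.2 MHz

fs/2 = 12.7 MHz.
61.6 MHz mod fs = 10.8 MHz.
10.8 MHz ≤ fs/2 = 12.7 MHz, appears at 10.8 MHz.
54.2 MHz mod fs = 3.4 MHz.
3.4 MHz ≤ fs/2 = 12.7 MHz, appears at 3.4 MHz.
56.2 MHz mod fs = 5.4 MHz.
5.4 MHz ≤ fs/2 = 12.7 MHz, appears at 5.4 MHz.
33.4 MHz mod fs = 8 MHz.
8 MHz ≤ fs/2 = 12.7 MHz, appears at 8 MHz.
28.8 MHz mod fs = 3.4 MHz.
3.4 MHz ≤ fs/2 = 12.7 MHz, appears at 3.4 MHz.
28.8 MHz and 54.2 MHz both map to 3.4 MHz.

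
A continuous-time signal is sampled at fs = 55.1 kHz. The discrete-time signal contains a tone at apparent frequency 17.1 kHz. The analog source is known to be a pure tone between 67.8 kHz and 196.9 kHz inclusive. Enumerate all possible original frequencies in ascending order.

Frequencies that alias to 17.1 kHz are k·fs ± 17.1 kHz for integer k ≥ 0.
k=0: 17.1 kHz.
k=1: 38 kHz, 72.2 kHz.
k=2: 93.1 kHz, 127.3 kHz.
k=3: 148.2 kHz, 182.4 kHz.
k=4: 203.3 kHz, 237.5 kHz.
Within [67.8 kHz, 196.9 kHz]: 72.2 kHz, 93.1 kHz, 127.3 kHz, 148.2 kHz, 182.4 kHz.

72.2 kHz, 93.1 kHz, 127.3 kHz, 148.2 kHz, 182.4 kHz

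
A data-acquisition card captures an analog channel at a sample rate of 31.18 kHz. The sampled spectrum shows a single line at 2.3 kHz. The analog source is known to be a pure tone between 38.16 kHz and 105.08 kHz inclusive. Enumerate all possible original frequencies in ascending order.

60.06 kHz, 64.66 kHz, 91.24 kHz, 95.84 kHz

Frequencies that alias to 2.3 kHz are k·fs ± 2.3 kHz for integer k ≥ 0.
k=0: 2.3 kHz.
k=1: 28.88 kHz, 33.48 kHz.
k=2: 60.06 kHz, 64.66 kHz.
k=3: 91.24 kHz, 95.84 kHz.
k=4: 122.42 kHz, 127.02 kHz.
Within [38.16 kHz, 105.08 kHz]: 60.06 kHz, 64.66 kHz, 91.24 kHz, 95.84 kHz.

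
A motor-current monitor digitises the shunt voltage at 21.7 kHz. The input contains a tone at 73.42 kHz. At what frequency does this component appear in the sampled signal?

73.42 kHz mod fs = 8.32 kHz.
8.32 kHz ≤ fs/2 = 10.85 kHz, appears at 8.32 kHz.

8.32 kHz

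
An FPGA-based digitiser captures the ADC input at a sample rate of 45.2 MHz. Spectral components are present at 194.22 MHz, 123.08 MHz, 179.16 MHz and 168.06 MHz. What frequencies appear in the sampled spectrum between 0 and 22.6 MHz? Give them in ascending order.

1.64 MHz, 12.52 MHz, 12.74 MHz, 13.42 MHz

fs/2 = 22.6 MHz.
194.22 MHz mod fs = 13.42 MHz.
13.42 MHz ≤ fs/2 = 22.6 MHz, appears at 13.42 MHz.
123.08 MHz mod fs = 32.68 MHz.
32.68 MHz > fs/2 = 22.6 MHz, folds to fs − 32.68 MHz = 12.52 MHz.
179.16 MHz mod fs = 43.56 MHz.
43.56 MHz > fs/2 = 22.6 MHz, folds to fs − 43.56 MHz = 1.64 MHz.
168.06 MHz mod fs = 32.46 MHz.
32.46 MHz > fs/2 = 22.6 MHz, folds to fs − 32.46 MHz = 12.74 MHz.
Distinct values: {1.64 MHz, 12.52 MHz, 12.74 MHz, 13.42 MHz}.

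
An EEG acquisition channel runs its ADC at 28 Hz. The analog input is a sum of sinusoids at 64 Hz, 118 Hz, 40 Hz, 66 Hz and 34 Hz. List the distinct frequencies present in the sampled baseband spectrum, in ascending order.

fs/2 = 14 Hz.
64 Hz mod fs = 8 Hz.
8 Hz ≤ fs/2 = 14 Hz, appears at 8 Hz.
118 Hz mod fs = 6 Hz.
6 Hz ≤ fs/2 = 14 Hz, appears at 6 Hz.
40 Hz mod fs = 12 Hz.
12 Hz ≤ fs/2 = 14 Hz, appears at 12 Hz.
66 Hz mod fs = 10 Hz.
10 Hz ≤ fs/2 = 14 Hz, appears at 10 Hz.
34 Hz mod fs = 6 Hz.
6 Hz ≤ fs/2 = 14 Hz, appears at 6 Hz.
Distinct values: {6 Hz, 8 Hz, 10 Hz, 12 Hz}.

6 Hz, 8 Hz, 10 Hz, 12 Hz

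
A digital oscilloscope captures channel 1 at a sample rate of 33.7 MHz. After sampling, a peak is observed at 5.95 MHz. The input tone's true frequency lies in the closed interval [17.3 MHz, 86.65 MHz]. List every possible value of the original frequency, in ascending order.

Frequencies that alias to 5.95 MHz are k·fs ± 5.95 MHz for integer k ≥ 0.
k=0: 5.95 MHz.
k=1: 27.75 MHz, 39.65 MHz.
k=2: 61.45 MHz, 73.35 MHz.
k=3: 95.15 MHz, 107.05 MHz.
Within [17.3 MHz, 86.65 MHz]: 27.75 MHz, 39.65 MHz, 61.45 MHz, 73.35 MHz.

27.75 MHz, 39.65 MHz, 61.45 MHz, 73.35 MHz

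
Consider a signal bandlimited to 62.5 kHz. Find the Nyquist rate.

125 kHz

Nyquist rate = 2 × 62.5 kHz = 125 kHz.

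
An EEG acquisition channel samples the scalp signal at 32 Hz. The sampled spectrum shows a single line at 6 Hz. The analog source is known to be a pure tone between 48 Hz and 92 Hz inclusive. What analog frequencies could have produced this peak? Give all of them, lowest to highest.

58 Hz, 70 Hz, 90 Hz

Frequencies that alias to 6 Hz are k·fs ± 6 Hz for integer k ≥ 0.
k=0: 6 Hz.
k=1: 26 Hz, 38 Hz.
k=2: 58 Hz, 70 Hz.
k=3: 90 Hz, 102 Hz.
k=4: 122 Hz, 134 Hz.
Within [48 Hz, 92 Hz]: 58 Hz, 70 Hz, 90 Hz.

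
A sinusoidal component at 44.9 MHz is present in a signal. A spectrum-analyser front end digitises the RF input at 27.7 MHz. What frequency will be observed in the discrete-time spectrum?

10.5 MHz

44.9 MHz mod fs = 17.2 MHz.
17.2 MHz > fs/2 = 13.85 MHz, folds to fs − 17.2 MHz = 10.5 MHz.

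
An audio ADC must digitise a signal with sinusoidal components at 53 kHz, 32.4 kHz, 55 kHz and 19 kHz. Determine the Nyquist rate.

Highest-frequency component: 55 kHz.
Nyquist rate = 2 × 55 kHz = 110 kHz.

110 kHz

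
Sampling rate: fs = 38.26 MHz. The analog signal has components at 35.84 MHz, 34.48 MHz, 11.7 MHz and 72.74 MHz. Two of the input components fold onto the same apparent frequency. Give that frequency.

3.78 MHz

fs/2 = 19.13 MHz.
35.84 MHz > fs/2 = 19.13 MHz, folds to fs − 35.84 MHz = 2.42 MHz.
34.48 MHz > fs/2 = 19.13 MHz, folds to fs − 34.48 MHz = 3.78 MHz.
11.7 MHz ≤ fs/2 = 19.13 MHz, passes unchanged.
72.74 MHz mod fs = 34.48 MHz.
34.48 MHz > fs/2 = 19.13 MHz, folds to fs − 34.48 MHz = 3.78 MHz.
34.48 MHz and 72.74 MHz both map to 3.78 MHz.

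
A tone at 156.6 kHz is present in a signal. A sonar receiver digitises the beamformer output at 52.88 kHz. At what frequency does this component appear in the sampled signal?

156.6 kHz mod fs = 50.84 kHz.
50.84 kHz > fs/2 = 26.44 kHz, folds to fs − 50.84 kHz = 2.04 kHz.

2.04 kHz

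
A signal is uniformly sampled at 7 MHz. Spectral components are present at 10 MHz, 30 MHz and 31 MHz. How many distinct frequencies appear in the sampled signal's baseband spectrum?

2

fs/2 = 3.5 MHz.
10 MHz mod fs = 3 MHz.
3 MHz ≤ fs/2 = 3.5 MHz, appears at 3 MHz.
30 MHz mod fs = 2 MHz.
2 MHz ≤ fs/2 = 3.5 MHz, appears at 2 MHz.
31 MHz mod fs = 3 MHz.
3 MHz ≤ fs/2 = 3.5 MHz, appears at 3 MHz.
Distinct values: {2 MHz, 3 MHz} → 2.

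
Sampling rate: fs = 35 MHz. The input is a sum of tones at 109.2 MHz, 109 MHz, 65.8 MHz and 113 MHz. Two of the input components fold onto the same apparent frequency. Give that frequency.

4.2 MHz

fs/2 = 17.5 MHz.
109.2 MHz mod fs = 4.2 MHz.
4.2 MHz ≤ fs/2 = 17.5 MHz, appears at 4.2 MHz.
109 MHz mod fs = 4 MHz.
4 MHz ≤ fs/2 = 17.5 MHz, appears at 4 MHz.
65.8 MHz mod fs = 30.8 MHz.
30.8 MHz > fs/2 = 17.5 MHz, folds to fs − 30.8 MHz = 4.2 MHz.
113 MHz mod fs = 8 MHz.
8 MHz ≤ fs/2 = 17.5 MHz, appears at 8 MHz.
65.8 MHz and 109.2 MHz both map to 4.2 MHz.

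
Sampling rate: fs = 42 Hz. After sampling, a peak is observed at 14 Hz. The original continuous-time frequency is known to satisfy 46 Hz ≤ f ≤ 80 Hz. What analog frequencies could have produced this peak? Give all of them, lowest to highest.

Frequencies that alias to 14 Hz are k·fs ± 14 Hz for integer k ≥ 0.
k=0: 14 Hz.
k=1: 28 Hz, 56 Hz.
k=2: 70 Hz, 98 Hz.
k=3: 112 Hz, 140 Hz.
Within [46 Hz, 80 Hz]: 56 Hz, 70 Hz.

56 Hz, 70 Hz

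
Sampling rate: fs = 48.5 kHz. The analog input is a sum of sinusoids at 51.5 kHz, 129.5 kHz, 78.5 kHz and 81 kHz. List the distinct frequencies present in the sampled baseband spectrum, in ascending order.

fs/2 = 24.25 kHz.
51.5 kHz mod fs = 3 kHz.
3 kHz ≤ fs/2 = 24.25 kHz, appears at 3 kHz.
129.5 kHz mod fs = 32.5 kHz.
32.5 kHz > fs/2 = 24.25 kHz, folds to fs − 32.5 kHz = 16 kHz.
78.5 kHz mod fs = 30 kHz.
30 kHz > fs/2 = 24.25 kHz, folds to fs − 30 kHz = 18.5 kHz.
81 kHz mod fs = 32.5 kHz.
32.5 kHz > fs/2 = 24.25 kHz, folds to fs − 32.5 kHz = 16 kHz.
Distinct values: {3 kHz, 16 kHz, 18.5 kHz}.

3 kHz, 16 kHz, 18.5 kHz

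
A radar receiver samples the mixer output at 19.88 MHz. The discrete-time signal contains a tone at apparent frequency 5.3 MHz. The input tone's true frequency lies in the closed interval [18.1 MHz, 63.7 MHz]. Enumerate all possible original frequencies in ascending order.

25.18 MHz, 34.46 MHz, 45.06 MHz, 54.34 MHz

Frequencies that alias to 5.3 MHz are k·fs ± 5.3 MHz for integer k ≥ 0.
k=0: 5.3 MHz.
k=1: 14.58 MHz, 25.18 MHz.
k=2: 34.46 MHz, 45.06 MHz.
k=3: 54.34 MHz, 64.94 MHz.
k=4: 74.22 MHz, 84.82 MHz.
Within [18.1 MHz, 63.7 MHz]: 25.18 MHz, 34.46 MHz, 45.06 MHz, 54.34 MHz.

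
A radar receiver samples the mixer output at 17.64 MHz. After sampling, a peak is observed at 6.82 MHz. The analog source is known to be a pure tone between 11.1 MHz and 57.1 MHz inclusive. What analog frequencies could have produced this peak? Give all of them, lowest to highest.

Frequencies that alias to 6.82 MHz are k·fs ± 6.82 MHz for integer k ≥ 0.
k=0: 6.82 MHz.
k=1: 10.82 MHz, 24.46 MHz.
k=2: 28.46 MHz, 42.1 MHz.
k=3: 46.1 MHz, 59.74 MHz.
k=4: 63.74 MHz, 77.38 MHz.
Within [11.1 MHz, 57.1 MHz]: 24.46 MHz, 28.46 MHz, 42.1 MHz, 46.1 MHz.

24.46 MHz, 28.46 MHz, 42.1 MHz, 46.1 MHz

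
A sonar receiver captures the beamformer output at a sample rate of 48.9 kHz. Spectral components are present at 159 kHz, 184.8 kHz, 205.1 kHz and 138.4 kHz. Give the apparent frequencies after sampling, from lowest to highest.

8.3 kHz, 9.5 kHz, 10.8 kHz, 12.3 kHz

fs/2 = 24.45 kHz.
159 kHz mod fs = 12.3 kHz.
12.3 kHz ≤ fs/2 = 24.45 kHz, appears at 12.3 kHz.
184.8 kHz mod fs = 38.1 kHz.
38.1 kHz > fs/2 = 24.45 kHz, folds to fs − 38.1 kHz = 10.8 kHz.
205.1 kHz mod fs = 9.5 kHz.
9.5 kHz ≤ fs/2 = 24.45 kHz, appears at 9.5 kHz.
138.4 kHz mod fs = 40.6 kHz.
40.6 kHz > fs/2 = 24.45 kHz, folds to fs − 40.6 kHz = 8.3 kHz.
Distinct values: {8.3 kHz, 9.5 kHz, 10.8 kHz, 12.3 kHz}.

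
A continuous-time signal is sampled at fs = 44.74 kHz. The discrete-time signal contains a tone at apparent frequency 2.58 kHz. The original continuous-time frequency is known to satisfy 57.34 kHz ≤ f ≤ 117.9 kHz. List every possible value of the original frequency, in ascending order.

Frequencies that alias to 2.58 kHz are k·fs ± 2.58 kHz for integer k ≥ 0.
k=0: 2.58 kHz.
k=1: 42.16 kHz, 47.32 kHz.
k=2: 86.9 kHz, 92.06 kHz.
k=3: 131.64 kHz, 136.8 kHz.
Within [57.34 kHz, 117.9 kHz]: 86.9 kHz, 92.06 kHz.

86.9 kHz, 92.06 kHz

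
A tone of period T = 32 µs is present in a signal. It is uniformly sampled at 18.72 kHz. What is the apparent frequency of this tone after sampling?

T = 32 µs → f = 1/T = 31.25 kHz.
31.25 kHz mod fs = 12.53 kHz.
12.53 kHz > fs/2 = 9.36 kHz, folds to fs − 12.53 kHz = 6.19 kHz.

6.19 kHz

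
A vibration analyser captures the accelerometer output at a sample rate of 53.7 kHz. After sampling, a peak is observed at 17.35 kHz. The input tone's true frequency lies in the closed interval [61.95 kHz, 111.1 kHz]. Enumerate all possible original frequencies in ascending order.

71.05 kHz, 90.05 kHz

Frequencies that alias to 17.35 kHz are k·fs ± 17.35 kHz for integer k ≥ 0.
k=0: 17.35 kHz.
k=1: 36.35 kHz, 71.05 kHz.
k=2: 90.05 kHz, 124.75 kHz.
k=3: 143.75 kHz, 178.45 kHz.
Within [61.95 kHz, 111.1 kHz]: 71.05 kHz, 90.05 kHz.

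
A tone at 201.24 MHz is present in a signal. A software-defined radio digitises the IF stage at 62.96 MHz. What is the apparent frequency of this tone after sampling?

201.24 MHz mod fs = 12.36 MHz.
12.36 MHz ≤ fs/2 = 31.48 MHz, appears at 12.36 MHz.

12.36 MHz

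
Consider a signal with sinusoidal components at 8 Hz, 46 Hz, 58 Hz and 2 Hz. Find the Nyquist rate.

116 Hz

Highest-frequency component: 58 Hz.
Nyquist rate = 2 × 58 Hz = 116 Hz.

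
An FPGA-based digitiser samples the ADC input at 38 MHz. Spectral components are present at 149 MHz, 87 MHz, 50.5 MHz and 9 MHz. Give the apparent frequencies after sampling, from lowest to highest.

3 MHz, 9 MHz, 11 MHz, 12.5 MHz

fs/2 = 19 MHz.
149 MHz mod fs = 35 MHz.
35 MHz > fs/2 = 19 MHz, folds to fs − 35 MHz = 3 MHz.
87 MHz mod fs = 11 MHz.
11 MHz ≤ fs/2 = 19 MHz, appears at 11 MHz.
50.5 MHz mod fs = 12.5 MHz.
12.5 MHz ≤ fs/2 = 19 MHz, appears at 12.5 MHz.
9 MHz ≤ fs/2 = 19 MHz, passes unchanged.
Distinct values: {3 MHz, 9 MHz, 11 MHz, 12.5 MHz}.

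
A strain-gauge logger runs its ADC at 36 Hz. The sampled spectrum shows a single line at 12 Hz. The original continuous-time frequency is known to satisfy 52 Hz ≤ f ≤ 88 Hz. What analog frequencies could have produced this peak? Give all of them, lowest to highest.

60 Hz, 84 Hz

Frequencies that alias to 12 Hz are k·fs ± 12 Hz for integer k ≥ 0.
k=0: 12 Hz.
k=1: 24 Hz, 48 Hz.
k=2: 60 Hz, 84 Hz.
k=3: 96 Hz, 120 Hz.
Within [52 Hz, 88 Hz]: 60 Hz, 84 Hz.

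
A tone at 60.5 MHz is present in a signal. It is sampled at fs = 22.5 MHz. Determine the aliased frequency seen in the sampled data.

60.5 MHz mod fs = 15.5 MHz.
15.5 MHz > fs/2 = 11.25 MHz, folds to fs − 15.5 MHz = 7 MHz.

7 MHz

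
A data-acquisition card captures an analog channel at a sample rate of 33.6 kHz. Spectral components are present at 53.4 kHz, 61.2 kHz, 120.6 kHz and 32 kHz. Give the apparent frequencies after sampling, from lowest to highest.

fs/2 = 16.8 kHz.
53.4 kHz mod fs = 19.8 kHz.
19.8 kHz > fs/2 = 16.8 kHz, folds to fs − 19.8 kHz = 13.8 kHz.
61.2 kHz mod fs = 27.6 kHz.
27.6 kHz > fs/2 = 16.8 kHz, folds to fs − 27.6 kHz = 6 kHz.
120.6 kHz mod fs = 19.8 kHz.
19.8 kHz > fs/2 = 16.8 kHz, folds to fs − 19.8 kHz = 13.8 kHz.
32 kHz > fs/2 = 16.8 kHz, folds to fs − 32 kHz = 1.6 kHz.
Distinct values: {1.6 kHz, 6 kHz, 13.8 kHz}.

1.6 kHz, 6 kHz, 13.8 kHz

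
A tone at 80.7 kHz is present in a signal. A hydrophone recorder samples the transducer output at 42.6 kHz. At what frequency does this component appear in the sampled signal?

80.7 kHz mod fs = 38.1 kHz.
38.1 kHz > fs/2 = 21.3 kHz, folds to fs − 38.1 kHz = 4.5 kHz.

4.5 kHz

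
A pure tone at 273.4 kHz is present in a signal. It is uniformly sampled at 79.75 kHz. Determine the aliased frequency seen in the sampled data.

273.4 kHz mod fs = 34.15 kHz.
34.15 kHz ≤ fs/2 = 39.875 kHz, appears at 34.15 kHz.

34.15 kHz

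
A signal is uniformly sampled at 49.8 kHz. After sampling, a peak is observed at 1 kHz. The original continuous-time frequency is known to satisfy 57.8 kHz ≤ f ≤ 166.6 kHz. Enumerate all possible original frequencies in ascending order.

98.6 kHz, 100.6 kHz, 148.4 kHz, 150.4 kHz

Frequencies that alias to 1 kHz are k·fs ± 1 kHz for integer k ≥ 0.
k=0: 1 kHz.
k=1: 48.8 kHz, 50.8 kHz.
k=2: 98.6 kHz, 100.6 kHz.
k=3: 148.4 kHz, 150.4 kHz.
k=4: 198.2 kHz, 200.2 kHz.
Within [57.8 kHz, 166.6 kHz]: 98.6 kHz, 100.6 kHz, 148.4 kHz, 150.4 kHz.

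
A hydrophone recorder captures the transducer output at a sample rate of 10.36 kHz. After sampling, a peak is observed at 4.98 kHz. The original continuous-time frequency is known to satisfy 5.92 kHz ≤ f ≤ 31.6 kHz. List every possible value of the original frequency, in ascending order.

Frequencies that alias to 4.98 kHz are k·fs ± 4.98 kHz for integer k ≥ 0.
k=0: 4.98 kHz.
k=1: 5.38 kHz, 15.34 kHz.
k=2: 15.74 kHz, 25.7 kHz.
k=3: 26.1 kHz, 36.06 kHz.
k=4: 36.46 kHz, 46.42 kHz.
Within [5.92 kHz, 31.6 kHz]: 15.34 kHz, 15.74 kHz, 25.7 kHz, 26.1 kHz.

15.34 kHz, 15.74 kHz, 25.7 kHz, 26.1 kHz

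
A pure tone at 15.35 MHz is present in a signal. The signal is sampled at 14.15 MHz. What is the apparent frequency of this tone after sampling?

15.35 MHz mod fs = 1.2 MHz.
1.2 MHz ≤ fs/2 = 7.075 MHz, appears at 1.2 MHz.

1.2 MHz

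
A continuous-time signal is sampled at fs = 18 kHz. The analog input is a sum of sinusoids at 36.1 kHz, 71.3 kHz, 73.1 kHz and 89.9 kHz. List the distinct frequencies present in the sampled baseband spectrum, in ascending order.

fs/2 = 9 kHz.
36.1 kHz mod fs = 0.1 kHz.
0.1 kHz ≤ fs/2 = 9 kHz, appears at 0.1 kHz.
71.3 kHz mod fs = 17.3 kHz.
17.3 kHz > fs/2 = 9 kHz, folds to fs − 17.3 kHz = 0.7 kHz.
73.1 kHz mod fs = 1.1 kHz.
1.1 kHz ≤ fs/2 = 9 kHz, appears at 1.1 kHz.
89.9 kHz mod fs = 17.9 kHz.
17.9 kHz > fs/2 = 9 kHz, folds to fs − 17.9 kHz = 0.1 kHz.
Distinct values: {0.1 kHz, 0.7 kHz, 1.1 kHz}.

0.1 kHz, 0.7 kHz, 1.1 kHz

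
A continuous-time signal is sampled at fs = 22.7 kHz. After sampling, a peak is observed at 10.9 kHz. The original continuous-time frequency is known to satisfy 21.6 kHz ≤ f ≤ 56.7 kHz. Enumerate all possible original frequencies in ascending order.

33.6 kHz, 34.5 kHz, 56.3 kHz

Frequencies that alias to 10.9 kHz are k·fs ± 10.9 kHz for integer k ≥ 0.
k=0: 10.9 kHz.
k=1: 11.8 kHz, 33.6 kHz.
k=2: 34.5 kHz, 56.3 kHz.
k=3: 57.2 kHz, 79 kHz.
Within [21.6 kHz, 56.7 kHz]: 33.6 kHz, 34.5 kHz, 56.3 kHz.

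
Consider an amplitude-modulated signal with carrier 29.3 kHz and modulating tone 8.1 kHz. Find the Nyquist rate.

AM sidebands sit at fc ± fm = 21.2 kHz and 37.4 kHz.
Highest-frequency component: 37.4 kHz.
Nyquist rate = 2 × 37.4 kHz = 74.8 kHz.

74.8 kHz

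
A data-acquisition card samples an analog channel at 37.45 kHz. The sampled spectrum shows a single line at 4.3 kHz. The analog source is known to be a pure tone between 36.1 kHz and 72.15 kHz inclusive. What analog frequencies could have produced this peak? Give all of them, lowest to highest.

41.75 kHz, 70.6 kHz

Frequencies that alias to 4.3 kHz are k·fs ± 4.3 kHz for integer k ≥ 0.
k=0: 4.3 kHz.
k=1: 33.15 kHz, 41.75 kHz.
k=2: 70.6 kHz, 79.2 kHz.
k=3: 108.05 kHz, 116.65 kHz.
Within [36.1 kHz, 72.15 kHz]: 41.75 kHz, 70.6 kHz.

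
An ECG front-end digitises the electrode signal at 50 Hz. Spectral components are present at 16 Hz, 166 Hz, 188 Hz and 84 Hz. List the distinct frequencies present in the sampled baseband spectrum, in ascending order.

fs/2 = 25 Hz.
16 Hz ≤ fs/2 = 25 Hz, passes unchanged.
166 Hz mod fs = 16 Hz.
16 Hz ≤ fs/2 = 25 Hz, appears at 16 Hz.
188 Hz mod fs = 38 Hz.
38 Hz > fs/2 = 25 Hz, folds to fs − 38 Hz = 12 Hz.
84 Hz mod fs = 34 Hz.
34 Hz > fs/2 = 25 Hz, folds to fs − 34 Hz = 16 Hz.
Distinct values: {12 Hz, 16 Hz}.

12 Hz, 16 Hz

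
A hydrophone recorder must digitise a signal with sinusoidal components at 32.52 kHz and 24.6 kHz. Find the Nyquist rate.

65.04 kHz

Highest-frequency component: 32.52 kHz.
Nyquist rate = 2 × 32.52 kHz = 65.04 kHz.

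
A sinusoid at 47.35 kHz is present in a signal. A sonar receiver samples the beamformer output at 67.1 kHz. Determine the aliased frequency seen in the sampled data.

19.75 kHz

47.35 kHz > fs/2 = 33.55 kHz, folds to fs − 47.35 kHz = 19.75 kHz.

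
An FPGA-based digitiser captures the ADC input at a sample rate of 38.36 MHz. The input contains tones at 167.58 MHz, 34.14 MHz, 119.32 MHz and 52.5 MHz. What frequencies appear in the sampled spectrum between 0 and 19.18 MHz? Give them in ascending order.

fs/2 = 19.18 MHz.
167.58 MHz mod fs = 14.14 MHz.
14.14 MHz ≤ fs/2 = 19.18 MHz, appears at 14.14 MHz.
34.14 MHz > fs/2 = 19.18 MHz, folds to fs − 34.14 MHz = 4.22 MHz.
119.32 MHz mod fs = 4.24 MHz.
4.24 MHz ≤ fs/2 = 19.18 MHz, appears at 4.24 MHz.
52.5 MHz mod fs = 14.14 MHz.
14.14 MHz ≤ fs/2 = 19.18 MHz, appears at 14.14 MHz.
Distinct values: {4.22 MHz, 4.24 MHz, 14.14 MHz}.

4.22 MHz, 4.24 MHz, 14.14 MHz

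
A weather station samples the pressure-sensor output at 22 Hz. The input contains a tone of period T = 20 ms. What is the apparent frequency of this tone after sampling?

T = 20 ms → f = 1/T = 50 Hz.
50 Hz mod fs = 6 Hz.
6 Hz ≤ fs/2 = 11 Hz, appears at 6 Hz.

6 Hz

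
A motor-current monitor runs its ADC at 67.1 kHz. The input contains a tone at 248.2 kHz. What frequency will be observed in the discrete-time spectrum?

248.2 kHz mod fs = 46.9 kHz.
46.9 kHz > fs/2 = 33.55 kHz, folds to fs − 46.9 kHz = 20.2 kHz.

20.2 kHz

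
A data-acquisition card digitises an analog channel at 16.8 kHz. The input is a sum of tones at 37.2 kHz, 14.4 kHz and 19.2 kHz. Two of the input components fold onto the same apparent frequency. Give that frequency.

2.4 kHz

fs/2 = 8.4 kHz.
37.2 kHz mod fs = 3.6 kHz.
3.6 kHz ≤ fs/2 = 8.4 kHz, appears at 3.6 kHz.
14.4 kHz > fs/2 = 8.4 kHz, folds to fs − 14.4 kHz = 2.4 kHz.
19.2 kHz mod fs = 2.4 kHz.
2.4 kHz ≤ fs/2 = 8.4 kHz, appears at 2.4 kHz.
14.4 kHz and 19.2 kHz both map to 2.4 kHz.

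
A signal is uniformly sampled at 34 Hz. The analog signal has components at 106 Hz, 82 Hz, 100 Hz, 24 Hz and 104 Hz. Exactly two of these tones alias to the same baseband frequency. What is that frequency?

fs/2 = 17 Hz.
106 Hz mod fs = 4 Hz.
4 Hz ≤ fs/2 = 17 Hz, appears at 4 Hz.
82 Hz mod fs = 14 Hz.
14 Hz ≤ fs/2 = 17 Hz, appears at 14 Hz.
100 Hz mod fs = 32 Hz.
32 Hz > fs/2 = 17 Hz, folds to fs − 32 Hz = 2 Hz.
24 Hz > fs/2 = 17 Hz, folds to fs − 24 Hz = 10 Hz.
104 Hz mod fs = 2 Hz.
2 Hz ≤ fs/2 = 17 Hz, appears at 2 Hz.
100 Hz and 104 Hz both map to 2 Hz.

2 Hz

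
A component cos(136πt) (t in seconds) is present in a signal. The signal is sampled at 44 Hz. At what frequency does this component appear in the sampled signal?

ω = 136π rad/s → f = ω/(2π) = 68 Hz.
68 Hz mod fs = 24 Hz.
24 Hz > fs/2 = 22 Hz, folds to fs − 24 Hz = 20 Hz.

20 Hz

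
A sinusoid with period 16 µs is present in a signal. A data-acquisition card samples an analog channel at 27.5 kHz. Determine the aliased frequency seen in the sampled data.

T = 16 µs → f = 1/T = 62.5 kHz.
62.5 kHz mod fs = 7.5 kHz.
7.5 kHz ≤ fs/2 = 13.75 kHz, appears at 7.5 kHz.

7.5 kHz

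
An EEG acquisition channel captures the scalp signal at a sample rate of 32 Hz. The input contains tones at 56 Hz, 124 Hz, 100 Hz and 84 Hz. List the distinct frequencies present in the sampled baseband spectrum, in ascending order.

fs/2 = 16 Hz.
56 Hz mod fs = 24 Hz.
24 Hz > fs/2 = 16 Hz, folds to fs − 24 Hz = 8 Hz.
124 Hz mod fs = 28 Hz.
28 Hz > fs/2 = 16 Hz, folds to fs − 28 Hz = 4 Hz.
100 Hz mod fs = 4 Hz.
4 Hz ≤ fs/2 = 16 Hz, appears at 4 Hz.
84 Hz mod fs = 20 Hz.
20 Hz > fs/2 = 16 Hz, folds to fs − 20 Hz = 12 Hz.
Distinct values: {4 Hz, 8 Hz, 12 Hz}.

4 Hz, 8 Hz, 12 Hz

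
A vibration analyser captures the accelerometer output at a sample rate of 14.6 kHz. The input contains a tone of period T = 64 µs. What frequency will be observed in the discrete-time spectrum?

T = 64 µs → f = 1/T = 15.625 kHz.
15.625 kHz mod fs = 1.025 kHz.
1.025 kHz ≤ fs/2 = 7.3 kHz, appears at 1.025 kHz.

1.025 kHz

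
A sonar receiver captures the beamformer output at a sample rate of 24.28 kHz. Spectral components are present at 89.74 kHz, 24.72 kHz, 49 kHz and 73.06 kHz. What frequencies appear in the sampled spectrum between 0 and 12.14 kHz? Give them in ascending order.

fs/2 = 12.14 kHz.
89.74 kHz mod fs = 16.9 kHz.
16.9 kHz > fs/2 = 12.14 kHz, folds to fs − 16.9 kHz = 7.38 kHz.
24.72 kHz mod fs = 0.44 kHz.
0.44 kHz ≤ fs/2 = 12.14 kHz, appears at 0.44 kHz.
49 kHz mod fs = 0.44 kHz.
0.44 kHz ≤ fs/2 = 12.14 kHz, appears at 0.44 kHz.
73.06 kHz mod fs = 0.22 kHz.
0.22 kHz ≤ fs/2 = 12.14 kHz, appears at 0.22 kHz.
Distinct values: {0.22 kHz, 0.44 kHz, 7.38 kHz}.

0.22 kHz, 0.44 kHz, 7.38 kHz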